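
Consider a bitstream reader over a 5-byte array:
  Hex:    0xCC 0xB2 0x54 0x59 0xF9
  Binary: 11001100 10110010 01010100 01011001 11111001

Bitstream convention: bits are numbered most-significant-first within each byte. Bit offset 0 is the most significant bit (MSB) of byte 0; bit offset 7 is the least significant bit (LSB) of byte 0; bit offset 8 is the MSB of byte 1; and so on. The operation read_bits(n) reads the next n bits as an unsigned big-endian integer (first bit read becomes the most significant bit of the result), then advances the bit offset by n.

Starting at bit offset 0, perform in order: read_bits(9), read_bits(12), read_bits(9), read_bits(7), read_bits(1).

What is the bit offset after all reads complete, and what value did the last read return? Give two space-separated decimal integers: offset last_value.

Answer: 38 0

Derivation:
Read 1: bits[0:9] width=9 -> value=409 (bin 110011001); offset now 9 = byte 1 bit 1; 31 bits remain
Read 2: bits[9:21] width=12 -> value=1610 (bin 011001001010); offset now 21 = byte 2 bit 5; 19 bits remain
Read 3: bits[21:30] width=9 -> value=278 (bin 100010110); offset now 30 = byte 3 bit 6; 10 bits remain
Read 4: bits[30:37] width=7 -> value=63 (bin 0111111); offset now 37 = byte 4 bit 5; 3 bits remain
Read 5: bits[37:38] width=1 -> value=0 (bin 0); offset now 38 = byte 4 bit 6; 2 bits remain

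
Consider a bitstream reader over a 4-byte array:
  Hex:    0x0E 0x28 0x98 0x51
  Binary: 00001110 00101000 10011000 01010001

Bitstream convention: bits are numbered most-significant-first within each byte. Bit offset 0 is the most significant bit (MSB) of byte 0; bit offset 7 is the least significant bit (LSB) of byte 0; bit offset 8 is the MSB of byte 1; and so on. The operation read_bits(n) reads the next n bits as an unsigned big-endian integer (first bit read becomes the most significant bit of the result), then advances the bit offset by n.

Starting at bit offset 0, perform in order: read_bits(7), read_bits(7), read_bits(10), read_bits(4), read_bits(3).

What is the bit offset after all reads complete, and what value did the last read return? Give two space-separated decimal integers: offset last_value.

Answer: 31 0

Derivation:
Read 1: bits[0:7] width=7 -> value=7 (bin 0000111); offset now 7 = byte 0 bit 7; 25 bits remain
Read 2: bits[7:14] width=7 -> value=10 (bin 0001010); offset now 14 = byte 1 bit 6; 18 bits remain
Read 3: bits[14:24] width=10 -> value=152 (bin 0010011000); offset now 24 = byte 3 bit 0; 8 bits remain
Read 4: bits[24:28] width=4 -> value=5 (bin 0101); offset now 28 = byte 3 bit 4; 4 bits remain
Read 5: bits[28:31] width=3 -> value=0 (bin 000); offset now 31 = byte 3 bit 7; 1 bits remain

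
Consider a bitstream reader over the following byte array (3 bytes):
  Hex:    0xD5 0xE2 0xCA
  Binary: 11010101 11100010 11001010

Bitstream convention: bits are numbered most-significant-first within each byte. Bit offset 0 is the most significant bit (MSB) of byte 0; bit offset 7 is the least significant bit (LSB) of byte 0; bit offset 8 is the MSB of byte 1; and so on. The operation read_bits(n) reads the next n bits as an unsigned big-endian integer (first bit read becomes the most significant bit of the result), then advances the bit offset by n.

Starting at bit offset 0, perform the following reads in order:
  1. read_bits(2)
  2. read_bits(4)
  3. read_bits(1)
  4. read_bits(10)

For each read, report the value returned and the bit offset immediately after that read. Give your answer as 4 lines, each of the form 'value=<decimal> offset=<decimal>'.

Answer: value=3 offset=2
value=5 offset=6
value=0 offset=7
value=965 offset=17

Derivation:
Read 1: bits[0:2] width=2 -> value=3 (bin 11); offset now 2 = byte 0 bit 2; 22 bits remain
Read 2: bits[2:6] width=4 -> value=5 (bin 0101); offset now 6 = byte 0 bit 6; 18 bits remain
Read 3: bits[6:7] width=1 -> value=0 (bin 0); offset now 7 = byte 0 bit 7; 17 bits remain
Read 4: bits[7:17] width=10 -> value=965 (bin 1111000101); offset now 17 = byte 2 bit 1; 7 bits remain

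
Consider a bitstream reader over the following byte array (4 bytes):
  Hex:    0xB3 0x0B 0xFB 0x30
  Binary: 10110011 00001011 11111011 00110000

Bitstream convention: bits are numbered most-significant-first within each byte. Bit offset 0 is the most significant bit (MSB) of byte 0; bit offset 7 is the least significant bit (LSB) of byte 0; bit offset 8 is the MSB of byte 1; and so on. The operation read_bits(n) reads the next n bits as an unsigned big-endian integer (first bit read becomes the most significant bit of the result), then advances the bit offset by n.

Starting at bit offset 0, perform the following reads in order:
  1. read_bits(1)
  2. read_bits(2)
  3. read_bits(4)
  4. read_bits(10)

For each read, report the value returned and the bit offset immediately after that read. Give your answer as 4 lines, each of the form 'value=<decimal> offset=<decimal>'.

Read 1: bits[0:1] width=1 -> value=1 (bin 1); offset now 1 = byte 0 bit 1; 31 bits remain
Read 2: bits[1:3] width=2 -> value=1 (bin 01); offset now 3 = byte 0 bit 3; 29 bits remain
Read 3: bits[3:7] width=4 -> value=9 (bin 1001); offset now 7 = byte 0 bit 7; 25 bits remain
Read 4: bits[7:17] width=10 -> value=535 (bin 1000010111); offset now 17 = byte 2 bit 1; 15 bits remain

Answer: value=1 offset=1
value=1 offset=3
value=9 offset=7
value=535 offset=17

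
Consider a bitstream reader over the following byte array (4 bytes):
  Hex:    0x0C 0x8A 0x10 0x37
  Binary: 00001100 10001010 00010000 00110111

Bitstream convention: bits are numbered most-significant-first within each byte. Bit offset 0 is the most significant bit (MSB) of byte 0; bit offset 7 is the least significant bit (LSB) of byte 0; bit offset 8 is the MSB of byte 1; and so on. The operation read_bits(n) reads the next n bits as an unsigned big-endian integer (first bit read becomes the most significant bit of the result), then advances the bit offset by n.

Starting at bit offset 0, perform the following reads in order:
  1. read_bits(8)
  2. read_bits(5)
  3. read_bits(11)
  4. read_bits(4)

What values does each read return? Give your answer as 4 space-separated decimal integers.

Read 1: bits[0:8] width=8 -> value=12 (bin 00001100); offset now 8 = byte 1 bit 0; 24 bits remain
Read 2: bits[8:13] width=5 -> value=17 (bin 10001); offset now 13 = byte 1 bit 5; 19 bits remain
Read 3: bits[13:24] width=11 -> value=528 (bin 01000010000); offset now 24 = byte 3 bit 0; 8 bits remain
Read 4: bits[24:28] width=4 -> value=3 (bin 0011); offset now 28 = byte 3 bit 4; 4 bits remain

Answer: 12 17 528 3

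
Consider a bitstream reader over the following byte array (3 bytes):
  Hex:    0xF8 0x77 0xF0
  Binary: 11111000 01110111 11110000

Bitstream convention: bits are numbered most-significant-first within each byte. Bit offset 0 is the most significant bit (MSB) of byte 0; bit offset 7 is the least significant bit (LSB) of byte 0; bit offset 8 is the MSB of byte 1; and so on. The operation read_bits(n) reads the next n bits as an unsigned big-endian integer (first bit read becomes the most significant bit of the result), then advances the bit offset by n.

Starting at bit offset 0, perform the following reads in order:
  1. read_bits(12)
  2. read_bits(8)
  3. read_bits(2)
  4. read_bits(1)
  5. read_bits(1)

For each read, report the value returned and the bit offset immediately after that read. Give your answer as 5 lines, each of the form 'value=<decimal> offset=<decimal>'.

Read 1: bits[0:12] width=12 -> value=3975 (bin 111110000111); offset now 12 = byte 1 bit 4; 12 bits remain
Read 2: bits[12:20] width=8 -> value=127 (bin 01111111); offset now 20 = byte 2 bit 4; 4 bits remain
Read 3: bits[20:22] width=2 -> value=0 (bin 00); offset now 22 = byte 2 bit 6; 2 bits remain
Read 4: bits[22:23] width=1 -> value=0 (bin 0); offset now 23 = byte 2 bit 7; 1 bits remain
Read 5: bits[23:24] width=1 -> value=0 (bin 0); offset now 24 = byte 3 bit 0; 0 bits remain

Answer: value=3975 offset=12
value=127 offset=20
value=0 offset=22
value=0 offset=23
value=0 offset=24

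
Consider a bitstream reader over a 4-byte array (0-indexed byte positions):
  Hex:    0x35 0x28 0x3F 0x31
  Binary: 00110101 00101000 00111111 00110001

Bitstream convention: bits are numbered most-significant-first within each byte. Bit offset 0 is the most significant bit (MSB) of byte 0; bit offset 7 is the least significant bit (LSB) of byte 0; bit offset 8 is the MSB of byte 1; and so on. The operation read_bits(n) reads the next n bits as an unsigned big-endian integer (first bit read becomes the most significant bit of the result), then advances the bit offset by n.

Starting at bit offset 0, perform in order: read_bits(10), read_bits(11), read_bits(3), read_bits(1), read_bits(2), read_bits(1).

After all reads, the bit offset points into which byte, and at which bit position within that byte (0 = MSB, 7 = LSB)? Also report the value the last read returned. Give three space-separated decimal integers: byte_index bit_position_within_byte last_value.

Read 1: bits[0:10] width=10 -> value=212 (bin 0011010100); offset now 10 = byte 1 bit 2; 22 bits remain
Read 2: bits[10:21] width=11 -> value=1287 (bin 10100000111); offset now 21 = byte 2 bit 5; 11 bits remain
Read 3: bits[21:24] width=3 -> value=7 (bin 111); offset now 24 = byte 3 bit 0; 8 bits remain
Read 4: bits[24:25] width=1 -> value=0 (bin 0); offset now 25 = byte 3 bit 1; 7 bits remain
Read 5: bits[25:27] width=2 -> value=1 (bin 01); offset now 27 = byte 3 bit 3; 5 bits remain
Read 6: bits[27:28] width=1 -> value=1 (bin 1); offset now 28 = byte 3 bit 4; 4 bits remain

Answer: 3 4 1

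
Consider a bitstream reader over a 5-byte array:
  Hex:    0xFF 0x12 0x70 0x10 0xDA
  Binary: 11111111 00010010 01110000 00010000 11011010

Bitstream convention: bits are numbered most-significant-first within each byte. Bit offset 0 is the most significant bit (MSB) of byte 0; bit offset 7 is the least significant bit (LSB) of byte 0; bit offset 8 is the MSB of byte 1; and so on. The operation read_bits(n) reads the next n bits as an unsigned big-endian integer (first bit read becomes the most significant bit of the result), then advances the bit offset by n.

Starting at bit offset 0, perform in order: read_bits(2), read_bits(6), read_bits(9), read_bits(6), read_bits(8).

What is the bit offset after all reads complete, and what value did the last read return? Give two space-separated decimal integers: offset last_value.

Read 1: bits[0:2] width=2 -> value=3 (bin 11); offset now 2 = byte 0 bit 2; 38 bits remain
Read 2: bits[2:8] width=6 -> value=63 (bin 111111); offset now 8 = byte 1 bit 0; 32 bits remain
Read 3: bits[8:17] width=9 -> value=36 (bin 000100100); offset now 17 = byte 2 bit 1; 23 bits remain
Read 4: bits[17:23] width=6 -> value=56 (bin 111000); offset now 23 = byte 2 bit 7; 17 bits remain
Read 5: bits[23:31] width=8 -> value=8 (bin 00001000); offset now 31 = byte 3 bit 7; 9 bits remain

Answer: 31 8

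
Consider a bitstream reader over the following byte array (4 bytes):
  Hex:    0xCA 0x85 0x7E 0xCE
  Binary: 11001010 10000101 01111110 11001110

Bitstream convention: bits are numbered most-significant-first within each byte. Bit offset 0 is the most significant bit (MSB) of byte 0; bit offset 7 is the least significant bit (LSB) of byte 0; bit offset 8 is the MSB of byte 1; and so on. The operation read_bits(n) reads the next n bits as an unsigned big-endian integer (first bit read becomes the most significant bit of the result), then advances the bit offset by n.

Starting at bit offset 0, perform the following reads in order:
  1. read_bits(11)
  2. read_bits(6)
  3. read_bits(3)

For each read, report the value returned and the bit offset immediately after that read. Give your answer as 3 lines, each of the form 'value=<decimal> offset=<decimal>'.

Read 1: bits[0:11] width=11 -> value=1620 (bin 11001010100); offset now 11 = byte 1 bit 3; 21 bits remain
Read 2: bits[11:17] width=6 -> value=10 (bin 001010); offset now 17 = byte 2 bit 1; 15 bits remain
Read 3: bits[17:20] width=3 -> value=7 (bin 111); offset now 20 = byte 2 bit 4; 12 bits remain

Answer: value=1620 offset=11
value=10 offset=17
value=7 offset=20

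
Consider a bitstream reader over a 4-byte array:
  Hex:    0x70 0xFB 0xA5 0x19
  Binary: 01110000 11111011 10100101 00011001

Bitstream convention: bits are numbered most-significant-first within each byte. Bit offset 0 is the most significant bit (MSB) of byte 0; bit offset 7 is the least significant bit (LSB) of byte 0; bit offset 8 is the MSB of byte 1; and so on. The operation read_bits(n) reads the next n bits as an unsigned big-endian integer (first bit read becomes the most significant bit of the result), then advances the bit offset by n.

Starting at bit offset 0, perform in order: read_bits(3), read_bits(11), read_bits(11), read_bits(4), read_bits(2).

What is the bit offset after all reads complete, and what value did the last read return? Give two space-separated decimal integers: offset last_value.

Answer: 31 0

Derivation:
Read 1: bits[0:3] width=3 -> value=3 (bin 011); offset now 3 = byte 0 bit 3; 29 bits remain
Read 2: bits[3:14] width=11 -> value=1086 (bin 10000111110); offset now 14 = byte 1 bit 6; 18 bits remain
Read 3: bits[14:25] width=11 -> value=1866 (bin 11101001010); offset now 25 = byte 3 bit 1; 7 bits remain
Read 4: bits[25:29] width=4 -> value=3 (bin 0011); offset now 29 = byte 3 bit 5; 3 bits remain
Read 5: bits[29:31] width=2 -> value=0 (bin 00); offset now 31 = byte 3 bit 7; 1 bits remain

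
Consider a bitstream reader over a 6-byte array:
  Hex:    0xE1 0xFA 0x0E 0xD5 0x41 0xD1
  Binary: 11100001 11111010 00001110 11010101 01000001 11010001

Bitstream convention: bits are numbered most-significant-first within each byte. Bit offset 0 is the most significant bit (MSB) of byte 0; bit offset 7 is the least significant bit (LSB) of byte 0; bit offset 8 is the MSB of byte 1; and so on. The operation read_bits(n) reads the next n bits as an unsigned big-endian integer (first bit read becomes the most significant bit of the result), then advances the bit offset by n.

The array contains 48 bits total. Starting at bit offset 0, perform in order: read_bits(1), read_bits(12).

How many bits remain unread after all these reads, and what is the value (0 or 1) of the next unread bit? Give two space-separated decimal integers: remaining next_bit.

Answer: 35 0

Derivation:
Read 1: bits[0:1] width=1 -> value=1 (bin 1); offset now 1 = byte 0 bit 1; 47 bits remain
Read 2: bits[1:13] width=12 -> value=3135 (bin 110000111111); offset now 13 = byte 1 bit 5; 35 bits remain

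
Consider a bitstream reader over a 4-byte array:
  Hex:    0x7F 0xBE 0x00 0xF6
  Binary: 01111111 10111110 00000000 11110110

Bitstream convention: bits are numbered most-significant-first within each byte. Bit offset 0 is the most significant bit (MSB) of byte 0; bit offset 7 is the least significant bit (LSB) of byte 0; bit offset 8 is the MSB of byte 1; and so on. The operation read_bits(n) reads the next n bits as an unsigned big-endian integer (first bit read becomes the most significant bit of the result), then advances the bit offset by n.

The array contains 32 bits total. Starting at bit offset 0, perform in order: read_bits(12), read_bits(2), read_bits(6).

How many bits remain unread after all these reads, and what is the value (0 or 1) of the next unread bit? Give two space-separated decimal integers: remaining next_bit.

Read 1: bits[0:12] width=12 -> value=2043 (bin 011111111011); offset now 12 = byte 1 bit 4; 20 bits remain
Read 2: bits[12:14] width=2 -> value=3 (bin 11); offset now 14 = byte 1 bit 6; 18 bits remain
Read 3: bits[14:20] width=6 -> value=32 (bin 100000); offset now 20 = byte 2 bit 4; 12 bits remain

Answer: 12 0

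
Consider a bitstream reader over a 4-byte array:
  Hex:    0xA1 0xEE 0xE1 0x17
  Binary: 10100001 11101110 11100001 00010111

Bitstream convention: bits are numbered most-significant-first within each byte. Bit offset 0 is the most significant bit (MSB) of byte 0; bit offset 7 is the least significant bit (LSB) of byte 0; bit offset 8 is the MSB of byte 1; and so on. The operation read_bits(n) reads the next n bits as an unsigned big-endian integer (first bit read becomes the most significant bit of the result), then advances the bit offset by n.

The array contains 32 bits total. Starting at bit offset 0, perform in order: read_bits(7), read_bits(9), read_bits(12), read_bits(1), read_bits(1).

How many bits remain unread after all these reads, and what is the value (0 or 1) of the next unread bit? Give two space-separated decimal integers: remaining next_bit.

Read 1: bits[0:7] width=7 -> value=80 (bin 1010000); offset now 7 = byte 0 bit 7; 25 bits remain
Read 2: bits[7:16] width=9 -> value=494 (bin 111101110); offset now 16 = byte 2 bit 0; 16 bits remain
Read 3: bits[16:28] width=12 -> value=3601 (bin 111000010001); offset now 28 = byte 3 bit 4; 4 bits remain
Read 4: bits[28:29] width=1 -> value=0 (bin 0); offset now 29 = byte 3 bit 5; 3 bits remain
Read 5: bits[29:30] width=1 -> value=1 (bin 1); offset now 30 = byte 3 bit 6; 2 bits remain

Answer: 2 1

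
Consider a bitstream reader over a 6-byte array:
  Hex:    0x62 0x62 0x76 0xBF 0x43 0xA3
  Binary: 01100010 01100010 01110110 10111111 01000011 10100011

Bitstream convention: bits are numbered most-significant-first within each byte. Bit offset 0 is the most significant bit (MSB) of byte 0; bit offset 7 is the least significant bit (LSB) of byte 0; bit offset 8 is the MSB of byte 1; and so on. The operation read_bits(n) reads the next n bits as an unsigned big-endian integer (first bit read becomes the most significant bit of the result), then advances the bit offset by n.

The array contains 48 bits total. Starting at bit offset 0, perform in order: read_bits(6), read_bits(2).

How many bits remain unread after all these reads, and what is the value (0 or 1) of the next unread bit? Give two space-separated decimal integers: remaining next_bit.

Read 1: bits[0:6] width=6 -> value=24 (bin 011000); offset now 6 = byte 0 bit 6; 42 bits remain
Read 2: bits[6:8] width=2 -> value=2 (bin 10); offset now 8 = byte 1 bit 0; 40 bits remain

Answer: 40 0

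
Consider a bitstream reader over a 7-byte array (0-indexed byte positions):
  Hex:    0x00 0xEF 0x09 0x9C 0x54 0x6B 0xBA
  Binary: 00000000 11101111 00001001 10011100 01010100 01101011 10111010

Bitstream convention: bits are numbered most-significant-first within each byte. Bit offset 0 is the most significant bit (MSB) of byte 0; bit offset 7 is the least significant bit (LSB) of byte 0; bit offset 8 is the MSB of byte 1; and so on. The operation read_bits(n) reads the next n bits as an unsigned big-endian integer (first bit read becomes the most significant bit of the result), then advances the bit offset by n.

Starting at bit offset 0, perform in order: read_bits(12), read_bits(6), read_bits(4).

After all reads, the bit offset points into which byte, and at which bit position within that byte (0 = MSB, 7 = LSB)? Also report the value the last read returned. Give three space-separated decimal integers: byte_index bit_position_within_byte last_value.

Answer: 2 6 2

Derivation:
Read 1: bits[0:12] width=12 -> value=14 (bin 000000001110); offset now 12 = byte 1 bit 4; 44 bits remain
Read 2: bits[12:18] width=6 -> value=60 (bin 111100); offset now 18 = byte 2 bit 2; 38 bits remain
Read 3: bits[18:22] width=4 -> value=2 (bin 0010); offset now 22 = byte 2 bit 6; 34 bits remain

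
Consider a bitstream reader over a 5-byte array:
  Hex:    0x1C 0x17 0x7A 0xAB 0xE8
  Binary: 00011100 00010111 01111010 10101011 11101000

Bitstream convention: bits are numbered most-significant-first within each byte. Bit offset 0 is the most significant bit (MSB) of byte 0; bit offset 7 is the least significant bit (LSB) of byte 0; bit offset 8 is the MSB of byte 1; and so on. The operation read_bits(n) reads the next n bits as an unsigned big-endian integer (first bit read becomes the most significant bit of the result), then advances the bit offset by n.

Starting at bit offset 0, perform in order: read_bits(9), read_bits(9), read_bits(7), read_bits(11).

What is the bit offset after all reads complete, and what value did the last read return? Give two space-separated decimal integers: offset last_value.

Read 1: bits[0:9] width=9 -> value=56 (bin 000111000); offset now 9 = byte 1 bit 1; 31 bits remain
Read 2: bits[9:18] width=9 -> value=93 (bin 001011101); offset now 18 = byte 2 bit 2; 22 bits remain
Read 3: bits[18:25] width=7 -> value=117 (bin 1110101); offset now 25 = byte 3 bit 1; 15 bits remain
Read 4: bits[25:36] width=11 -> value=702 (bin 01010111110); offset now 36 = byte 4 bit 4; 4 bits remain

Answer: 36 702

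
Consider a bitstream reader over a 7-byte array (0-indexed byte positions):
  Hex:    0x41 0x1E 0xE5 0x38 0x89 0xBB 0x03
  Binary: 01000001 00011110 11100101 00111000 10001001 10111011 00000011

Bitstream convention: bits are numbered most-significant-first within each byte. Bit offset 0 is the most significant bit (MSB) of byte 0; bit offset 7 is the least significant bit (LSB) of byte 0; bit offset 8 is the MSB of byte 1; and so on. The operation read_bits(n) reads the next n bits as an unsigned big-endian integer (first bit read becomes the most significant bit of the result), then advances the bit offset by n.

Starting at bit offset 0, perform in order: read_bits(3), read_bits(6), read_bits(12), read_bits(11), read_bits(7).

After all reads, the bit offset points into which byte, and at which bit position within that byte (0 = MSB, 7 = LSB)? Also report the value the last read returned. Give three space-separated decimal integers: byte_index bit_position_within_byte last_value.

Read 1: bits[0:3] width=3 -> value=2 (bin 010); offset now 3 = byte 0 bit 3; 53 bits remain
Read 2: bits[3:9] width=6 -> value=2 (bin 000010); offset now 9 = byte 1 bit 1; 47 bits remain
Read 3: bits[9:21] width=12 -> value=988 (bin 001111011100); offset now 21 = byte 2 bit 5; 35 bits remain
Read 4: bits[21:32] width=11 -> value=1336 (bin 10100111000); offset now 32 = byte 4 bit 0; 24 bits remain
Read 5: bits[32:39] width=7 -> value=68 (bin 1000100); offset now 39 = byte 4 bit 7; 17 bits remain

Answer: 4 7 68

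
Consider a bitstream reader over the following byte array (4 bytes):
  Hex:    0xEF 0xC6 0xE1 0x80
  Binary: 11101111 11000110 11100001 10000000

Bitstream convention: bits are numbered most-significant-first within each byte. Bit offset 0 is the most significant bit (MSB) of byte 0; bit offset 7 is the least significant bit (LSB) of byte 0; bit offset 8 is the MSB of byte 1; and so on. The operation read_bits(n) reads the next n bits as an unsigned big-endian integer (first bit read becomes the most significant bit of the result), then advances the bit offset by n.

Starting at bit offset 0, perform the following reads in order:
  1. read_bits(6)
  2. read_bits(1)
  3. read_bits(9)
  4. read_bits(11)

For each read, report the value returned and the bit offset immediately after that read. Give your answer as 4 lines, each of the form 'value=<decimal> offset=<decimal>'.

Read 1: bits[0:6] width=6 -> value=59 (bin 111011); offset now 6 = byte 0 bit 6; 26 bits remain
Read 2: bits[6:7] width=1 -> value=1 (bin 1); offset now 7 = byte 0 bit 7; 25 bits remain
Read 3: bits[7:16] width=9 -> value=454 (bin 111000110); offset now 16 = byte 2 bit 0; 16 bits remain
Read 4: bits[16:27] width=11 -> value=1804 (bin 11100001100); offset now 27 = byte 3 bit 3; 5 bits remain

Answer: value=59 offset=6
value=1 offset=7
value=454 offset=16
value=1804 offset=27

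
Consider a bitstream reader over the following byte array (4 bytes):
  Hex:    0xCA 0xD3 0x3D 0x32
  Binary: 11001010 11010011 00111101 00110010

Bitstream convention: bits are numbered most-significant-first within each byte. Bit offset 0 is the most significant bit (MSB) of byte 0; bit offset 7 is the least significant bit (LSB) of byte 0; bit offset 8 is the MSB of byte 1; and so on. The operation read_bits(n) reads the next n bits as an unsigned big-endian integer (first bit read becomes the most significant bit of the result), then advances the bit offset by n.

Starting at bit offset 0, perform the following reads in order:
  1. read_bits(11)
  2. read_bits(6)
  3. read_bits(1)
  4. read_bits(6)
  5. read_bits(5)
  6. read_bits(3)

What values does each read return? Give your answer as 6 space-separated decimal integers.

Read 1: bits[0:11] width=11 -> value=1622 (bin 11001010110); offset now 11 = byte 1 bit 3; 21 bits remain
Read 2: bits[11:17] width=6 -> value=38 (bin 100110); offset now 17 = byte 2 bit 1; 15 bits remain
Read 3: bits[17:18] width=1 -> value=0 (bin 0); offset now 18 = byte 2 bit 2; 14 bits remain
Read 4: bits[18:24] width=6 -> value=61 (bin 111101); offset now 24 = byte 3 bit 0; 8 bits remain
Read 5: bits[24:29] width=5 -> value=6 (bin 00110); offset now 29 = byte 3 bit 5; 3 bits remain
Read 6: bits[29:32] width=3 -> value=2 (bin 010); offset now 32 = byte 4 bit 0; 0 bits remain

Answer: 1622 38 0 61 6 2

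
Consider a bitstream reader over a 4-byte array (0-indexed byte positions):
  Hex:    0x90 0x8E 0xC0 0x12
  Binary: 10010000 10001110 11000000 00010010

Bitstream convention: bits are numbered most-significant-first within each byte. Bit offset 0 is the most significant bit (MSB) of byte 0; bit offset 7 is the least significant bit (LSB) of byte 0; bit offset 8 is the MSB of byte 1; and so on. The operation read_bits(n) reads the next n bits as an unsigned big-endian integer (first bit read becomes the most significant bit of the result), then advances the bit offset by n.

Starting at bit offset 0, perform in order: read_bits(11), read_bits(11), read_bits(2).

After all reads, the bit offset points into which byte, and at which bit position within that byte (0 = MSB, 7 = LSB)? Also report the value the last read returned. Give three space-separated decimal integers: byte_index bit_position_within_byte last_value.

Answer: 3 0 0

Derivation:
Read 1: bits[0:11] width=11 -> value=1156 (bin 10010000100); offset now 11 = byte 1 bit 3; 21 bits remain
Read 2: bits[11:22] width=11 -> value=944 (bin 01110110000); offset now 22 = byte 2 bit 6; 10 bits remain
Read 3: bits[22:24] width=2 -> value=0 (bin 00); offset now 24 = byte 3 bit 0; 8 bits remain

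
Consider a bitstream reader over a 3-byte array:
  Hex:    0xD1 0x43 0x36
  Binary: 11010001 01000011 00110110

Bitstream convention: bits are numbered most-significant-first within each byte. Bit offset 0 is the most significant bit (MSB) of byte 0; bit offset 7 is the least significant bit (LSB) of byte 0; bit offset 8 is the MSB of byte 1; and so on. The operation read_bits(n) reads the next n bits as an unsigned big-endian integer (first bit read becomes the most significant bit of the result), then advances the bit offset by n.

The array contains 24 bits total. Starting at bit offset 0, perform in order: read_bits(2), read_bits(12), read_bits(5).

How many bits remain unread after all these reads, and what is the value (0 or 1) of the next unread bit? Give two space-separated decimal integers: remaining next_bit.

Read 1: bits[0:2] width=2 -> value=3 (bin 11); offset now 2 = byte 0 bit 2; 22 bits remain
Read 2: bits[2:14] width=12 -> value=1104 (bin 010001010000); offset now 14 = byte 1 bit 6; 10 bits remain
Read 3: bits[14:19] width=5 -> value=25 (bin 11001); offset now 19 = byte 2 bit 3; 5 bits remain

Answer: 5 1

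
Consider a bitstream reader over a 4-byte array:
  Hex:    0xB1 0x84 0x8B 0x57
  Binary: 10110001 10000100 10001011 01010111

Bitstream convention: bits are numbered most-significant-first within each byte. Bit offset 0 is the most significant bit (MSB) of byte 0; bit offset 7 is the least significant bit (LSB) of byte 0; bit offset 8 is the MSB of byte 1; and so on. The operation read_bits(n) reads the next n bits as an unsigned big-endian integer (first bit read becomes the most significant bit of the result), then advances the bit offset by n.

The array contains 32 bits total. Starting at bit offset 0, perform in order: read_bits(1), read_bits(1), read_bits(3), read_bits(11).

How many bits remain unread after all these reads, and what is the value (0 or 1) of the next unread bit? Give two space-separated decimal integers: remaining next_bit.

Read 1: bits[0:1] width=1 -> value=1 (bin 1); offset now 1 = byte 0 bit 1; 31 bits remain
Read 2: bits[1:2] width=1 -> value=0 (bin 0); offset now 2 = byte 0 bit 2; 30 bits remain
Read 3: bits[2:5] width=3 -> value=6 (bin 110); offset now 5 = byte 0 bit 5; 27 bits remain
Read 4: bits[5:16] width=11 -> value=388 (bin 00110000100); offset now 16 = byte 2 bit 0; 16 bits remain

Answer: 16 1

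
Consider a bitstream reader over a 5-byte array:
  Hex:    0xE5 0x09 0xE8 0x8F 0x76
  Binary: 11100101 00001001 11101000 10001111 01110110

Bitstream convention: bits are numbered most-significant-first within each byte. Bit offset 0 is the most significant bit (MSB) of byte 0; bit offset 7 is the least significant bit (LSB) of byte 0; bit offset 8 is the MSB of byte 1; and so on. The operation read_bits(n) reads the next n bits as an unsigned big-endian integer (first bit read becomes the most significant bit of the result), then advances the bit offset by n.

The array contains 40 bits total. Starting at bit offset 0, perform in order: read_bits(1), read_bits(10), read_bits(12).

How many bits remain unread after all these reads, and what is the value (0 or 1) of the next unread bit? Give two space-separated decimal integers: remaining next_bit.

Answer: 17 0

Derivation:
Read 1: bits[0:1] width=1 -> value=1 (bin 1); offset now 1 = byte 0 bit 1; 39 bits remain
Read 2: bits[1:11] width=10 -> value=808 (bin 1100101000); offset now 11 = byte 1 bit 3; 29 bits remain
Read 3: bits[11:23] width=12 -> value=1268 (bin 010011110100); offset now 23 = byte 2 bit 7; 17 bits remain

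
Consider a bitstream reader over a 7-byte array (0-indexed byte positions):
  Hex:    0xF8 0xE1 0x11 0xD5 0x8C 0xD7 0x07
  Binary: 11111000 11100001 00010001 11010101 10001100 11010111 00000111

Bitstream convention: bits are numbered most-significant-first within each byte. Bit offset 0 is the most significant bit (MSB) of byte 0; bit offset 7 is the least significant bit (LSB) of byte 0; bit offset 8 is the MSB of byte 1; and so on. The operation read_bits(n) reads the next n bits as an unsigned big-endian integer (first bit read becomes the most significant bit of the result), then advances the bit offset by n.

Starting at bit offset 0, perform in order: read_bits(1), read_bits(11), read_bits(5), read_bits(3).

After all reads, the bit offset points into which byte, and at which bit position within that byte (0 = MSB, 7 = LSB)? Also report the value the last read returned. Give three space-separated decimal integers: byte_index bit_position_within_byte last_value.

Read 1: bits[0:1] width=1 -> value=1 (bin 1); offset now 1 = byte 0 bit 1; 55 bits remain
Read 2: bits[1:12] width=11 -> value=1934 (bin 11110001110); offset now 12 = byte 1 bit 4; 44 bits remain
Read 3: bits[12:17] width=5 -> value=2 (bin 00010); offset now 17 = byte 2 bit 1; 39 bits remain
Read 4: bits[17:20] width=3 -> value=1 (bin 001); offset now 20 = byte 2 bit 4; 36 bits remain

Answer: 2 4 1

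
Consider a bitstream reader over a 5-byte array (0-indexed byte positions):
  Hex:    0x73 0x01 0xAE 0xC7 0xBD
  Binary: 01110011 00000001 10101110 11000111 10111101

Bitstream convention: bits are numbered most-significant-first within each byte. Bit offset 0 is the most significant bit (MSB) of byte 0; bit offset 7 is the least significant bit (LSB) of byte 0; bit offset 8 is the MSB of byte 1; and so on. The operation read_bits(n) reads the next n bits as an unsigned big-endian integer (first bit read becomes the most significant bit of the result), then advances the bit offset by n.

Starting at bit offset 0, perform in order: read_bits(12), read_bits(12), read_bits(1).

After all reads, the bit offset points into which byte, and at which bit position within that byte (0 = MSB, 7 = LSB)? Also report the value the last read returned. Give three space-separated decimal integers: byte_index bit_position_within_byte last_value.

Answer: 3 1 1

Derivation:
Read 1: bits[0:12] width=12 -> value=1840 (bin 011100110000); offset now 12 = byte 1 bit 4; 28 bits remain
Read 2: bits[12:24] width=12 -> value=430 (bin 000110101110); offset now 24 = byte 3 bit 0; 16 bits remain
Read 3: bits[24:25] width=1 -> value=1 (bin 1); offset now 25 = byte 3 bit 1; 15 bits remain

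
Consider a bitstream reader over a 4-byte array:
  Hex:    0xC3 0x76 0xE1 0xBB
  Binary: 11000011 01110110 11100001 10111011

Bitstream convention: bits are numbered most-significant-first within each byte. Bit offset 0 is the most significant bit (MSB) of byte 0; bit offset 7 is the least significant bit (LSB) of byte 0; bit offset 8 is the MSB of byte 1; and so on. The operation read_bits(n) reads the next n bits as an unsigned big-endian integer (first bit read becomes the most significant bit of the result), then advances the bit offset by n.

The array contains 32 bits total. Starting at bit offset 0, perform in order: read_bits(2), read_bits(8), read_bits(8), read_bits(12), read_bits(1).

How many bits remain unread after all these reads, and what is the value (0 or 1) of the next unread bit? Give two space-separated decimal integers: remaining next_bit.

Answer: 1 1

Derivation:
Read 1: bits[0:2] width=2 -> value=3 (bin 11); offset now 2 = byte 0 bit 2; 30 bits remain
Read 2: bits[2:10] width=8 -> value=13 (bin 00001101); offset now 10 = byte 1 bit 2; 22 bits remain
Read 3: bits[10:18] width=8 -> value=219 (bin 11011011); offset now 18 = byte 2 bit 2; 14 bits remain
Read 4: bits[18:30] width=12 -> value=2158 (bin 100001101110); offset now 30 = byte 3 bit 6; 2 bits remain
Read 5: bits[30:31] width=1 -> value=1 (bin 1); offset now 31 = byte 3 bit 7; 1 bits remain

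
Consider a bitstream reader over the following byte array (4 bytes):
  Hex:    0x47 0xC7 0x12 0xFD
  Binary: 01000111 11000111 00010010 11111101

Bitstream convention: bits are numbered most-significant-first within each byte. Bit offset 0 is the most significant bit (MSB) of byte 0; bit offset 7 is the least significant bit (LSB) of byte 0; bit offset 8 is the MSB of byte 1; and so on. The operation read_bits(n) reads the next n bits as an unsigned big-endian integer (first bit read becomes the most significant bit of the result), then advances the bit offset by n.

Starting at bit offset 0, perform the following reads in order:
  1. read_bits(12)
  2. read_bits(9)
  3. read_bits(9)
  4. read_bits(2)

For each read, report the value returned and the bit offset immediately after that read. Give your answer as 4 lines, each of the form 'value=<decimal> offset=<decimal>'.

Answer: value=1148 offset=12
value=226 offset=21
value=191 offset=30
value=1 offset=32

Derivation:
Read 1: bits[0:12] width=12 -> value=1148 (bin 010001111100); offset now 12 = byte 1 bit 4; 20 bits remain
Read 2: bits[12:21] width=9 -> value=226 (bin 011100010); offset now 21 = byte 2 bit 5; 11 bits remain
Read 3: bits[21:30] width=9 -> value=191 (bin 010111111); offset now 30 = byte 3 bit 6; 2 bits remain
Read 4: bits[30:32] width=2 -> value=1 (bin 01); offset now 32 = byte 4 bit 0; 0 bits remain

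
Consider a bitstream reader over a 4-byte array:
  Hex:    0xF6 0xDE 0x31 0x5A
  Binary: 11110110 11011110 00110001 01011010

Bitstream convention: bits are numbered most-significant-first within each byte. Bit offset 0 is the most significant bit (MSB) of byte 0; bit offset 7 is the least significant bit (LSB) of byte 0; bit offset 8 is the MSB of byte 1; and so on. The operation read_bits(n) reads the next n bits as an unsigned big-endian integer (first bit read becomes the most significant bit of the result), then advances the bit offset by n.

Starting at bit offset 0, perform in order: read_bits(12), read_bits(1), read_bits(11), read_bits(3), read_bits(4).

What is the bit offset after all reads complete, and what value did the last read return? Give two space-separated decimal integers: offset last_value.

Read 1: bits[0:12] width=12 -> value=3949 (bin 111101101101); offset now 12 = byte 1 bit 4; 20 bits remain
Read 2: bits[12:13] width=1 -> value=1 (bin 1); offset now 13 = byte 1 bit 5; 19 bits remain
Read 3: bits[13:24] width=11 -> value=1585 (bin 11000110001); offset now 24 = byte 3 bit 0; 8 bits remain
Read 4: bits[24:27] width=3 -> value=2 (bin 010); offset now 27 = byte 3 bit 3; 5 bits remain
Read 5: bits[27:31] width=4 -> value=13 (bin 1101); offset now 31 = byte 3 bit 7; 1 bits remain

Answer: 31 13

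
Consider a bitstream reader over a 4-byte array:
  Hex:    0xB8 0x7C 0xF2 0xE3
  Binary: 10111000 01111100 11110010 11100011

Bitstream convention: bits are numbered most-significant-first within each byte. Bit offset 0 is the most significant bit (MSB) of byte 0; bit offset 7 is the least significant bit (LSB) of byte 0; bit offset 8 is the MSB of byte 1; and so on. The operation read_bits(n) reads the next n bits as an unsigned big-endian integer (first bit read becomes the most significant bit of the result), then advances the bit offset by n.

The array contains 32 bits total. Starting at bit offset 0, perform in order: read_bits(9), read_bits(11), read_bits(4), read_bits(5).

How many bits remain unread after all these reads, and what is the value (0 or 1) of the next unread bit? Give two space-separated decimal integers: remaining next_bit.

Answer: 3 0

Derivation:
Read 1: bits[0:9] width=9 -> value=368 (bin 101110000); offset now 9 = byte 1 bit 1; 23 bits remain
Read 2: bits[9:20] width=11 -> value=1999 (bin 11111001111); offset now 20 = byte 2 bit 4; 12 bits remain
Read 3: bits[20:24] width=4 -> value=2 (bin 0010); offset now 24 = byte 3 bit 0; 8 bits remain
Read 4: bits[24:29] width=5 -> value=28 (bin 11100); offset now 29 = byte 3 bit 5; 3 bits remain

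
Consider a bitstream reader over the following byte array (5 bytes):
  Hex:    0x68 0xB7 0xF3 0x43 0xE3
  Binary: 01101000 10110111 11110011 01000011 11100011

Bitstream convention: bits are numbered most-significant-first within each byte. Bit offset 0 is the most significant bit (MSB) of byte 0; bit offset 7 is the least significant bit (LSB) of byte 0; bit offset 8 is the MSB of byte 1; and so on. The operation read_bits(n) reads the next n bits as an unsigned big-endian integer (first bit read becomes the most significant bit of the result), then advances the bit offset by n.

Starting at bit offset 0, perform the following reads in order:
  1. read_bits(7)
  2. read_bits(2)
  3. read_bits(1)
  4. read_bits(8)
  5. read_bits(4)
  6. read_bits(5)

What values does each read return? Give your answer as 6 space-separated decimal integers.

Answer: 52 1 0 223 12 26

Derivation:
Read 1: bits[0:7] width=7 -> value=52 (bin 0110100); offset now 7 = byte 0 bit 7; 33 bits remain
Read 2: bits[7:9] width=2 -> value=1 (bin 01); offset now 9 = byte 1 bit 1; 31 bits remain
Read 3: bits[9:10] width=1 -> value=0 (bin 0); offset now 10 = byte 1 bit 2; 30 bits remain
Read 4: bits[10:18] width=8 -> value=223 (bin 11011111); offset now 18 = byte 2 bit 2; 22 bits remain
Read 5: bits[18:22] width=4 -> value=12 (bin 1100); offset now 22 = byte 2 bit 6; 18 bits remain
Read 6: bits[22:27] width=5 -> value=26 (bin 11010); offset now 27 = byte 3 bit 3; 13 bits remain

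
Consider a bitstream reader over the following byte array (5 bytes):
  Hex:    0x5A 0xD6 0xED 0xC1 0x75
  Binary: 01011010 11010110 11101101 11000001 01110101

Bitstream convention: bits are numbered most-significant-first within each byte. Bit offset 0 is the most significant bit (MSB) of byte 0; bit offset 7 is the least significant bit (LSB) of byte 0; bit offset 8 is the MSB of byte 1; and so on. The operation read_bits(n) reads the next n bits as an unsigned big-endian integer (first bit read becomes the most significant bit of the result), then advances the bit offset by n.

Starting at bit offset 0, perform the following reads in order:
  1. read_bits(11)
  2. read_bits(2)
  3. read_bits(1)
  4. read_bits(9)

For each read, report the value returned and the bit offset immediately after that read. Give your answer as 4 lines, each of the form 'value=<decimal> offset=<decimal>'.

Read 1: bits[0:11] width=11 -> value=726 (bin 01011010110); offset now 11 = byte 1 bit 3; 29 bits remain
Read 2: bits[11:13] width=2 -> value=2 (bin 10); offset now 13 = byte 1 bit 5; 27 bits remain
Read 3: bits[13:14] width=1 -> value=1 (bin 1); offset now 14 = byte 1 bit 6; 26 bits remain
Read 4: bits[14:23] width=9 -> value=374 (bin 101110110); offset now 23 = byte 2 bit 7; 17 bits remain

Answer: value=726 offset=11
value=2 offset=13
value=1 offset=14
value=374 offset=23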